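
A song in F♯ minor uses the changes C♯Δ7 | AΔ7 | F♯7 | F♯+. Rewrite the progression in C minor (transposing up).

GΔ7 EbΔ7 C7 C+

F♯ minor up to C minor is a diminished fifth; each chord root moves by that interval while the quality stays the same.
C♯Δ7: root C♯ up a diminished fifth → G, giving GΔ7.
AΔ7: root A up a diminished fifth → Eb, giving EbΔ7.
F♯7: root F♯ up a diminished fifth → C, giving C7.
F♯+: root F♯ up a diminished fifth → C, giving C+.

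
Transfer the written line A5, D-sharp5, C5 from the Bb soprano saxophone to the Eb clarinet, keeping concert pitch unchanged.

First find concert pitch: the Bb soprano saxophone sounds a major second below written, so A5 D-sharp5 C5 sounds G5 C#5 Bb4.
Then write for Eb clarinet: it sounds a minor third above written, so the part must be a minor third below concert.
G5 → E5
C#5 → A#4
Bb4 → G4

E5 A#4 G4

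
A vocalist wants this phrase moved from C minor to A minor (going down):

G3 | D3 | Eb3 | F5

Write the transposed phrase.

E3 B2 C3 D5

From C down to A is a minor third; apply that to each pitch.
G3 gives E3
D3 gives B2
Eb3 gives C3
F5 gives D5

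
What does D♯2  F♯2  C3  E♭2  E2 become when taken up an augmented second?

D#2 gives E##2
F#2 gives G##2
C3 gives D#3
Eb2 gives F#2
E2 gives F##2

E##2 G##2 D#3 F#2 F##2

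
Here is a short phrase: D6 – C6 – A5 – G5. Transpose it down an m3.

D6 -> B5
C6 -> A5
A5 -> F#5
G5 -> E5

B5 A5 F#5 E5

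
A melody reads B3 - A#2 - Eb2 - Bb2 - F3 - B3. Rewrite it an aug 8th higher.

B3 to B#4
A#2 to A##3
Eb2 to E3
Bb2 to B3
F3 to F#4
B3 to B#4

B#4 A##3 E3 B3 F#4 B#4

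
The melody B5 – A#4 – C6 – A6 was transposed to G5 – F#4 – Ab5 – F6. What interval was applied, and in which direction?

From B5 to G5 is 3 letter names — a third of some quality.
G5 to B5 is 4 semitones, which makes it a major third; the second version is lower, so the direction is down.
Checking another pair — A6 → F6 — gives the same interval.

down a major third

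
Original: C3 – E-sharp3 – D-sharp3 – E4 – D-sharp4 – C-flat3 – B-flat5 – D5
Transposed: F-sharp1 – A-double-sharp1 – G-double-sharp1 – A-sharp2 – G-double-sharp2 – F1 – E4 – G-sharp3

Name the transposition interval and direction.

down a diminished twelfth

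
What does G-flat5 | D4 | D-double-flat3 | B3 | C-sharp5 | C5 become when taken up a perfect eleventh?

Gb5 becomes Cb7
D4 becomes G5
Dbb3 becomes Gbb4
B3 becomes E5
C#5 becomes F#6
C5 becomes F6

Cb7 G5 Gbb4 E5 F#6 F6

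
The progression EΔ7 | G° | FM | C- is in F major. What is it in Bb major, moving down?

F major down to Bb major is a perfect fifth; each chord root moves by that interval while the quality stays the same.
EΔ7: root E down a perfect fifth → A, giving AΔ7.
G°: root G down a perfect fifth → C, giving C°.
FM: root F down a perfect fifth → Bb, giving BbM.
C-: root C down a perfect fifth → F, giving F-.

AΔ7 C° BbM F-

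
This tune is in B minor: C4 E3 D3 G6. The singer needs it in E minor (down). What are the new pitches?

F3 A2 G2 C6

B minor to E minor down is a perfect fifth, so every note moves down by that interval.
C4 becomes F3
E3 becomes A2
D3 becomes G2
G6 becomes C6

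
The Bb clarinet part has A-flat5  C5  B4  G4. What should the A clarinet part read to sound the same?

Bbb5 Db5 C5 Ab4

First find concert pitch: the Bb clarinet sounds a major second below written, so A-flat5 C5 B4 G4 sounds Gb5 Bb4 A4 F4.
Then write for A clarinet: it sounds a minor third below written, so the part must be a minor third above concert.
Gb5 → Bbb5
Bb4 → Db5
A4 → C5
F4 → Ab4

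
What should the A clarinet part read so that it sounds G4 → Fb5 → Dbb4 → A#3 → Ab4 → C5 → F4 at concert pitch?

Bb4 Abb5 Fbb4 C#4 Cb5 Eb5 Ab4

The A clarinet sounds a minor third below written, so the written part must be a minor third above concert — transpose each note up.
G4 becomes Bb4
Fb5 becomes Abb5
Dbb4 becomes Fbb4
A#3 becomes C#4
Ab4 becomes Cb5
C5 becomes Eb5
F4 becomes Ab4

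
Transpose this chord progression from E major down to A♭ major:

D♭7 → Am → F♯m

Gbb7 Dbm Bbm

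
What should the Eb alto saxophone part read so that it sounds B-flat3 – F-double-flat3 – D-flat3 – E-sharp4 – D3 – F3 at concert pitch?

G4 Dbb4 Bb3 C##5 B3 D4

Written C4 sounds as Eb3 on the Eb alto saxophone, so concert pitches are written a major sixth up.
Bb3 to G4
Fbb3 to Dbb4
Db3 to Bb3
E#4 to C##5
D3 to B3
F3 to D4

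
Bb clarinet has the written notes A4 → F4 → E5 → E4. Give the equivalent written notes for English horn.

D5 Bb4 A5 A4

First find concert pitch: the Bb clarinet sounds a major second below written, so A4 F4 E5 E4 sounds G4 Eb4 D5 D4.
Then write for English horn: it sounds a perfect fifth below written, so the part must be a perfect fifth above concert.
G4 → D5
Eb4 → Bb4
D5 → A5
D4 → A4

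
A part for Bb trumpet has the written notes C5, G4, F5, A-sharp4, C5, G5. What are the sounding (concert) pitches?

The Bb trumpet sounds a major second below written, so transpose each written note down a major second.
C5 gives Bb4
G4 gives F4
F5 gives Eb5
A#4 gives G#4
C5 gives Bb4
G5 gives F5

Bb4 F4 Eb5 G#4 Bb4 F5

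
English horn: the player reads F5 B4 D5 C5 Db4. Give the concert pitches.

Bb4 E4 G4 F4 Gb3

Written C4 on the English horn sounds as F3, a perfect fifth lower; apply that shift to every note.
F5 becomes Bb4
B4 becomes E4
D5 becomes G4
C5 becomes F4
Db4 becomes Gb3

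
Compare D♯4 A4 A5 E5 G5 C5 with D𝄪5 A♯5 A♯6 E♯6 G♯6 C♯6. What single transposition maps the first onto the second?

Take the first pair: D#4 → D##5. D to D spans 8 letter names, so the interval is some kind of octave.
D#4 to D##5 is 13 semitones, which makes it an augmented octave; the second version is higher, so the direction is up.
Checking another pair — C5 → C#6 — gives the same interval.

up an augmented octave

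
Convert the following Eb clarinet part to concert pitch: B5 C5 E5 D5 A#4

The Eb clarinet sounds a minor third above written, so transpose each written note up a minor third.
B5 becomes D6
C5 becomes Eb5
E5 becomes G5
D5 becomes F5
A#4 becomes C#5

D6 Eb5 G5 F5 C#5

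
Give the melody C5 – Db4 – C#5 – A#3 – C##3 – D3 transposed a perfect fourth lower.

G4 Ab3 G#4 E#3 G##2 A2

C5 to G4
Db4 to Ab3
C#5 to G#4
A#3 to E#3
C##3 to G##2
D3 to A2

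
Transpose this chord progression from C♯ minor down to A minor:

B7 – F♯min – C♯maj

C♯ minor down to A minor is a major third; each chord root moves by that interval while the quality stays the same.
B7: root B down a major third → G, giving G7.
F♯min: root F♯ down a major third → D, giving Dmin.
C♯maj: root C♯ down a major third → A, giving Amaj.

G7 Dmin Amaj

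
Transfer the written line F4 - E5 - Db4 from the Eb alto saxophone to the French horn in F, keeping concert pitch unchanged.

First find concert pitch: the Eb alto saxophone sounds a major sixth below written, so F4 E5 Db4 sounds Ab3 G4 Fb3.
Then write for French horn in F: it sounds a perfect fifth below written, so the part must be a perfect fifth above concert.
Ab3 → Eb4
G4 → D5
Fb3 → Cb4

Eb4 D5 Cb4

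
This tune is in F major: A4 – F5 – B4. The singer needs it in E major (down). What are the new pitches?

F major to E major down is a minor second, so every note moves down by that interval.
A4 gives G#4
F5 gives E5
B4 gives A#4

G#4 E5 A#4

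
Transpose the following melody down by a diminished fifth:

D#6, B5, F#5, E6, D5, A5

G##5 E#5 B#4 A#5 G#4 D#5

D#6 down a diminished fifth is G##5.
B5: a fifth down reaches E, and 6 semitones makes it E#5.
A diminished fifth down from F#5 gives B#4.
E6 down a diminished fifth is A#5.
D5: a fifth down reaches G, and 6 semitones makes it G#4.
A5 down a diminished fifth is D#5.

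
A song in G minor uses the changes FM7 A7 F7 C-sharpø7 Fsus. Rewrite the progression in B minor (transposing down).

AM7 C#7 A7 E#ø7 Asus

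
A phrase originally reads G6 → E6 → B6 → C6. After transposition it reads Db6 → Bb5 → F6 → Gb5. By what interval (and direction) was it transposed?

down an augmented fourth

From G6 to Db6 is 4 letter names — a fourth of some quality.
Db6 to G6 is 6 semitones, which makes it an augmented fourth; the second version is lower, so the direction is down.
Checking another pair — C6 → Gb5 — gives the same interval.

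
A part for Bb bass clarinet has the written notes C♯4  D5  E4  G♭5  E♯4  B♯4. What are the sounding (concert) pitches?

B2 C4 D3 Fb4 D#3 A#3

The Bb bass clarinet sounds a major ninth below written, so transpose each written note down a major ninth.
C#4 to B2
D5 to C4
E4 to D3
Gb5 to Fb4
E#4 to D#3
B#4 to A#3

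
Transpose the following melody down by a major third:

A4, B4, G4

F4 G4 Eb4

A4 down a major third is F4.
B4 down a major third is G4.
A major third down from G4 gives Eb4.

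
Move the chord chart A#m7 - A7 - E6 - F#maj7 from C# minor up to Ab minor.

Fm7 Fb7 Cb6 Dbmaj7

C# minor up to Ab minor is a diminished sixth; each chord root moves by that interval while the quality stays the same.
A#m7: root A# up a diminished sixth → F, giving Fm7.
A7: root A up a diminished sixth → Fb, giving Fb7.
E6: root E up a diminished sixth → Cb, giving Cb6.
F#maj7: root F# up a diminished sixth → Db, giving Dbmaj7.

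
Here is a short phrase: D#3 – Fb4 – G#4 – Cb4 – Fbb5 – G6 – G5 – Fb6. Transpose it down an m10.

B#1 Db3 E#3 Ab2 Dbb4 E5 E4 Db5

D#3 -> B#1
Fb4 -> Db3
G#4 -> E#3
Cb4 -> Ab2
Fbb5 -> Dbb4
G6 -> E5
G5 -> E4
Fb6 -> Db5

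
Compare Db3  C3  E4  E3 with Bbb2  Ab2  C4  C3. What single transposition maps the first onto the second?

down a major third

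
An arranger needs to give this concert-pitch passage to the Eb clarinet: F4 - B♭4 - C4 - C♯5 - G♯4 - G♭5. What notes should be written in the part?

The Eb clarinet sounds a minor third above written, so the written part must be a minor third below concert — transpose each note down.
F4 becomes D4
Bb4 becomes G4
C4 becomes A3
C#5 becomes A#4
G#4 becomes E#4
Gb5 becomes Eb5

D4 G4 A3 A#4 E#4 Eb5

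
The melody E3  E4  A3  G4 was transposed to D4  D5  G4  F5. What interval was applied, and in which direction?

From E3 to D4 is 7 letter names — a seventh of some quality.
E3 to D4 is 10 semitones, which makes it a minor seventh; the second version is higher, so the direction is up.
Checking another pair — G4 → F5 — gives the same interval.

up a minor seventh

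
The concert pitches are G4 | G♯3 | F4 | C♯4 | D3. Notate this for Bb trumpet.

The Bb trumpet sounds a major second below written, so the written part must be a major second above concert — transpose each note up.
G4 → A4
G#3 → A#3
F4 → G4
C#4 → D#4
D3 → E3

A4 A#3 G4 D#4 E3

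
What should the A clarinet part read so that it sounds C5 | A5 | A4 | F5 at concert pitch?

Eb5 C6 C5 Ab5

The A clarinet sounds a minor third below written, so the written part must be a minor third above concert — transpose each note up.
C5 becomes Eb5
A5 becomes C6
A4 becomes C5
F5 becomes Ab5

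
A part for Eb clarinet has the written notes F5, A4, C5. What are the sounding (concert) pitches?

Ab5 C5 Eb5

The Eb clarinet sounds a minor third above written, so transpose each written note up a minor third.
F5 -> Ab5
A4 -> C5
C5 -> Eb5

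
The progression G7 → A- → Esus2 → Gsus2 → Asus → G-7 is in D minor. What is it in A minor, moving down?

D7 E- Bsus2 Dsus2 Esus D-7

D minor down to A minor is a perfect fourth; each chord root moves by that interval while the quality stays the same.
G7: root G down a perfect fourth → D, giving D7.
A-: root A down a perfect fourth → E, giving E-.
Esus2: root E down a perfect fourth → B, giving Bsus2.
Gsus2: root G down a perfect fourth → D, giving Dsus2.
Asus: root A down a perfect fourth → E, giving Esus.
G-7: root G down a perfect fourth → D, giving D-7.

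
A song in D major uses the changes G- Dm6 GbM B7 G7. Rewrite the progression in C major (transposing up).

D major up to C major is a minor seventh; each chord root moves by that interval while the quality stays the same.
G-: root G up a minor seventh → F, giving F-.
Dm6: root D up a minor seventh → C, giving Cm6.
GbM: root Gb up a minor seventh → Fb, giving FbM.
B7: root B up a minor seventh → A, giving A7.
G7: root G up a minor seventh → F, giving F7.

F- Cm6 FbM A7 F7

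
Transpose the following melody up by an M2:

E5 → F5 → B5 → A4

F#5 G5 C#6 B4

A major second up from E5 gives F#5.
A major second up from F5 gives G5.
B5 up a major second is C#6.
A major second up from A4 gives B4.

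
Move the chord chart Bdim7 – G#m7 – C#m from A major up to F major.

Gdim7 Em7 Am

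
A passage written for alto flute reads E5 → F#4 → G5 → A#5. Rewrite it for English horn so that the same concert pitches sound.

First find concert pitch: the alto flute sounds a perfect fourth below written, so E5 F#4 G5 A#5 sounds B4 C#4 D5 E#5.
Then write for English horn: it sounds a perfect fifth below written, so the part must be a perfect fifth above concert.
B4 → F#5
C#4 → G#4
D5 → A5
E#5 → B#5

F#5 G#4 A5 B#5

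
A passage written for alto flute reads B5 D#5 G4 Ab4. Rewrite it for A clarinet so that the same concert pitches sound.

First find concert pitch: the alto flute sounds a perfect fourth below written, so B5 D#5 G4 Ab4 sounds F#5 A#4 D4 Eb4.
Then write for A clarinet: it sounds a minor third below written, so the part must be a minor third above concert.
F#5 → A5
A#4 → C#5
D4 → F4
Eb4 → Gb4

A5 C#5 F4 Gb4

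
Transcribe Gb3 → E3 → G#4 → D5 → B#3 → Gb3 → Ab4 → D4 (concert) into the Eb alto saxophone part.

Eb4 C#4 E#5 B5 G##4 Eb4 F5 B4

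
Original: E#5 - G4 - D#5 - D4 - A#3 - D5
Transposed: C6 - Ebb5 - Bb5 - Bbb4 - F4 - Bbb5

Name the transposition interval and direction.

Take the first pair: E#5 → C6. E to C spans 6 letter names, so the interval is some kind of sixth.
E#5 to C6 is 7 semitones, which makes it a diminished sixth; the second version is higher, so the direction is up.
Checking another pair — D5 → Bbb5 — gives the same interval.

up a diminished sixth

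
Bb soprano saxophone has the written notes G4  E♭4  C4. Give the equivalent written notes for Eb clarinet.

D4 Bb3 G3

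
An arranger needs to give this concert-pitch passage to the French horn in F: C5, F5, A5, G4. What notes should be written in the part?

G5 C6 E6 D5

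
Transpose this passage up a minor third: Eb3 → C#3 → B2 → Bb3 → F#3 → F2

Eb3 becomes Gb3
C#3 becomes E3
B2 becomes D3
Bb3 becomes Db4
F#3 becomes A3
F2 becomes Ab2

Gb3 E3 D3 Db4 A3 Ab2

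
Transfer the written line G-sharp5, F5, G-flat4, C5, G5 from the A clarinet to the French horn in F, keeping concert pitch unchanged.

B#5 A5 Bb4 E5 B5

First find concert pitch: the A clarinet sounds a minor third below written, so G-sharp5 F5 G-flat4 C5 G5 sounds E#5 D5 Eb4 A4 E5.
Then write for French horn in F: it sounds a perfect fifth below written, so the part must be a perfect fifth above concert.
E#5 → B#5
D5 → A5
Eb4 → Bb4
A4 → E5
E5 → B5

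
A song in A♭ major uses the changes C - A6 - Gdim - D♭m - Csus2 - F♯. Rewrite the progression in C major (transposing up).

A♭ major up to C major is a major third; each chord root moves by that interval while the quality stays the same.
C: root C up a major third → E, giving E.
A6: root A up a major third → C#, giving C#6.
Gdim: root G up a major third → B, giving Bdim.
D♭m: root D♭ up a major third → F, giving Fm.
Csus2: root C up a major third → E, giving Esus2.
F♯: root F♯ up a major third → A#, giving A#.

E C#6 Bdim Fm Esus2 A#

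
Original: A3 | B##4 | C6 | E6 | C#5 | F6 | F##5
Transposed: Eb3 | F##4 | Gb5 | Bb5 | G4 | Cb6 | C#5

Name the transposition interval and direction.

From A3 to Eb3 is 4 letter names — a fourth of some quality.
Eb3 to A3 is 6 semitones, which makes it an augmented fourth; the second version is lower, so the direction is down.
Checking another pair — F##5 → C#5 — gives the same interval.

down an augmented fourth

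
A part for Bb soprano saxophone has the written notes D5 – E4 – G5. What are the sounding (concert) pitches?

C5 D4 F5

The Bb soprano saxophone sounds a major second below written, so transpose each written note down a major second.
D5 → C5
E4 → D4
G5 → F5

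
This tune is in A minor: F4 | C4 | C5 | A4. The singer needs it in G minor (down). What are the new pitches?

Eb4 Bb3 Bb4 G4

A minor to G minor down is a major second, so every note moves down by that interval.
F4 to Eb4
C4 to Bb3
C5 to Bb4
A4 to G4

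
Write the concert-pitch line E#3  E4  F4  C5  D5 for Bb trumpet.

F##3 F#4 G4 D5 E5

Written C4 sounds as Bb3 on the Bb trumpet, so concert pitches are written a major second up.
E#3 -> F##3
E4 -> F#4
F4 -> G4
C5 -> D5
D5 -> E5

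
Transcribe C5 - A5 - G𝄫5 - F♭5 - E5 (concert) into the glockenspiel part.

C3 A3 Gbb3 Fb3 E3

Written C4 sounds as C6 on the glockenspiel, so concert pitches are written a perfect fifteenth down.
C5 gives C3
A5 gives A3
Gbb5 gives Gbb3
Fb5 gives Fb3
E5 gives E3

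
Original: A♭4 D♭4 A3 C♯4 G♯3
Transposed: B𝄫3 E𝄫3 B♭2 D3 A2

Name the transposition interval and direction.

Take the first pair: Ab4 → Bbb3. A to B spans 7 letter names, so the interval is some kind of seventh.
Bbb3 to Ab4 is 11 semitones, which makes it a major seventh; the second version is lower, so the direction is down.
Checking another pair — G#3 → A2 — gives the same interval.

down a major seventh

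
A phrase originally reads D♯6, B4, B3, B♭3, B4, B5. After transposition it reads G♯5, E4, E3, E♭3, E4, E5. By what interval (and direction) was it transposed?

Take the first pair: D#6 → G#5. D to G spans 5 letter names, so the interval is some kind of fifth.
G#5 to D#6 is 7 semitones, which makes it a perfect fifth; the second version is lower, so the direction is down.
Checking another pair — B5 → E5 — gives the same interval.

down a perfect fifth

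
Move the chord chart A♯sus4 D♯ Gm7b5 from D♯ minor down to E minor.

Bsus4 E Abm7b5

D♯ minor down to E minor is a major seventh; each chord root moves by that interval while the quality stays the same.
A♯sus4: root A♯ down a major seventh → B, giving Bsus4.
D♯: root D♯ down a major seventh → E, giving E.
Gm7b5: root G down a major seventh → Ab, giving Abm7b5.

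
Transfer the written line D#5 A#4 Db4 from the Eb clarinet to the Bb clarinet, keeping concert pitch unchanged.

First find concert pitch: the Eb clarinet sounds a minor third above written, so D#5 A#4 Db4 sounds F#5 C#5 Fb4.
Then write for Bb clarinet: it sounds a major second below written, so the part must be a major second above concert.
F#5 → G#5
C#5 → D#5
Fb4 → Gb4

G#5 D#5 Gb4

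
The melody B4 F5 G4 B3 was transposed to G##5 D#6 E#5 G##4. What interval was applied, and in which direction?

From B4 to G##5 is 6 letter names — a sixth of some quality.
B4 to G##5 is 10 semitones, which makes it an augmented sixth; the second version is higher, so the direction is up.
Checking another pair — B3 → G##4 — gives the same interval.

up an augmented sixth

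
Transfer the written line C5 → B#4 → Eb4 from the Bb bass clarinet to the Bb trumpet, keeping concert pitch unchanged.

First find concert pitch: the Bb bass clarinet sounds a major ninth below written, so C5 B#4 Eb4 sounds Bb3 A#3 Db3.
Then write for Bb trumpet: it sounds a major second below written, so the part must be a major second above concert.
Bb3 → C4
A#3 → B#3
Db3 → Eb3

C4 B#3 Eb3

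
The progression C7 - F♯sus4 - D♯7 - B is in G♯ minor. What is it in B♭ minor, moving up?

Ebb7 Absus4 F7 Db

G♯ minor up to B♭ minor is a diminished third; each chord root moves by that interval while the quality stays the same.
C7: root C up a diminished third → Ebb, giving Ebb7.
F♯sus4: root F♯ up a diminished third → Ab, giving Absus4.
D♯7: root D♯ up a diminished third → F, giving F7.
B: root B up a diminished third → Db, giving Db.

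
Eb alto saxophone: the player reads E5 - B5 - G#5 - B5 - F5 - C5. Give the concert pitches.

G4 D5 B4 D5 Ab4 Eb4

Written C4 on the Eb alto saxophone sounds as Eb3, a major sixth lower; apply that shift to every note.
E5 -> G4
B5 -> D5
G#5 -> B4
B5 -> D5
F5 -> Ab4
C5 -> Eb4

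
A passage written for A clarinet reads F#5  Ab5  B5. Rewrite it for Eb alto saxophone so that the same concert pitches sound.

B#5 D6 E#6

First find concert pitch: the A clarinet sounds a minor third below written, so F#5 Ab5 B5 sounds D#5 F5 G#5.
Then write for Eb alto saxophone: it sounds a major sixth below written, so the part must be a major sixth above concert.
D#5 → B#5
F5 → D6
G#5 → E#6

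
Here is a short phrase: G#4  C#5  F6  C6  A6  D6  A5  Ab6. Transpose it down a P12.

C#3 F#3 Bb4 F4 D5 G4 D4 Db5

G#4 to C#3
C#5 to F#3
F6 to Bb4
C6 to F4
A6 to D5
D6 to G4
A5 to D4
Ab6 to Db5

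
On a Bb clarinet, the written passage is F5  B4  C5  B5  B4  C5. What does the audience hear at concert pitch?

Written C4 on the Bb clarinet sounds as Bb3, a major second lower; apply that shift to every note.
F5 to Eb5
B4 to A4
C5 to Bb4
B5 to A5
B4 to A4
C5 to Bb4

Eb5 A4 Bb4 A5 A4 Bb4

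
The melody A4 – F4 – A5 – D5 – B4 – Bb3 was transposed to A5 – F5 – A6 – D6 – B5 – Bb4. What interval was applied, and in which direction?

up a perfect octave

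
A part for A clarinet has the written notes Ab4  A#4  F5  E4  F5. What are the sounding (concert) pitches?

F4 F##4 D5 C#4 D5

The A clarinet sounds a minor third below written, so transpose each written note down a minor third.
Ab4 gives F4
A#4 gives F##4
F5 gives D5
E4 gives C#4
F5 gives D5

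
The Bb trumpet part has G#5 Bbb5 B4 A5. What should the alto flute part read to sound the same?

B5 Dbb6 D5 C6

First find concert pitch: the Bb trumpet sounds a major second below written, so G#5 Bbb5 B4 A5 sounds F#5 Abb5 A4 G5.
Then write for alto flute: it sounds a perfect fourth below written, so the part must be a perfect fourth above concert.
F#5 → B5
Abb5 → Dbb6
A4 → D5
G5 → C6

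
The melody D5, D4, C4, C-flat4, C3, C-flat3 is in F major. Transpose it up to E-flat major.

C6 C5 Bb4 Bbb4 Bb3 Bbb3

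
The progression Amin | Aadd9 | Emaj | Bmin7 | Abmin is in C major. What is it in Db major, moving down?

Bbmin Bbadd9 Fmaj Cmin7 Bbbmin

C major down to Db major is a major seventh; each chord root moves by that interval while the quality stays the same.
Amin: root A down a major seventh → Bb, giving Bbmin.
Aadd9: root A down a major seventh → Bb, giving Bbadd9.
Emaj: root E down a major seventh → F, giving Fmaj.
Bmin7: root B down a major seventh → C, giving Cmin7.
Abmin: root Ab down a major seventh → Bbb, giving Bbbmin.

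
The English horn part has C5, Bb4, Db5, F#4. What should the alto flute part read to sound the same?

Bb4 Ab4 Cb5 E4

First find concert pitch: the English horn sounds a perfect fifth below written, so C5 Bb4 Db5 F#4 sounds F4 Eb4 Gb4 B3.
Then write for alto flute: it sounds a perfect fourth below written, so the part must be a perfect fourth above concert.
F4 → Bb4
Eb4 → Ab4
Gb4 → Cb5
B3 → E4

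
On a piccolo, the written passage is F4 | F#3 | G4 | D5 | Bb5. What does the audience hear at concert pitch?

F5 F#4 G5 D6 Bb6

The piccolo sounds a perfect octave above written, so transpose each written note up a perfect octave.
F4 gives F5
F#3 gives F#4
G4 gives G5
D5 gives D6
Bb5 gives Bb6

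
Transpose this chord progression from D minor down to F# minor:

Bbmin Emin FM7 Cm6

D minor down to F# minor is a minor sixth; each chord root moves by that interval while the quality stays the same.
Bbmin: root Bb down a minor sixth → D, giving Dmin.
Emin: root E down a minor sixth → G#, giving G#min.
FM7: root F down a minor sixth → A, giving AM7.
Cm6: root C down a minor sixth → E, giving Em6.

Dmin G#min AM7 Em6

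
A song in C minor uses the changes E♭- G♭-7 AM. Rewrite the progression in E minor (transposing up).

C minor up to E minor is a major third; each chord root moves by that interval while the quality stays the same.
E♭-: root E♭ up a major third → G, giving G-.
G♭-7: root G♭ up a major third → Bb, giving Bb-7.
AM: root A up a major third → C#, giving C#M.

G- Bb-7 C#M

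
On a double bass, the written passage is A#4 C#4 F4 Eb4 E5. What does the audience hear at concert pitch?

A#3 C#3 F3 Eb3 E4

Written C4 on the double bass sounds as C3, a perfect octave lower; apply that shift to every note.
A#4 → A#3
C#4 → C#3
F4 → F3
Eb4 → Eb3
E5 → E4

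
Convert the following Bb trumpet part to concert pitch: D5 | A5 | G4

C5 G5 F4

Written C4 on the Bb trumpet sounds as Bb3, a major second lower; apply that shift to every note.
D5 -> C5
A5 -> G5
G4 -> F4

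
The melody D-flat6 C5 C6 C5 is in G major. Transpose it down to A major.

Eb5 D4 D5 D4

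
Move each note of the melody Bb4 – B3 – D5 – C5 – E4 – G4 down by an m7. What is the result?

C4 C#3 E4 D4 F#3 A3

Bb4 down a minor seventh is C4.
B3: a seventh down reaches C, and 10 semitones makes it C#3.
D5: a seventh down reaches E, and 10 semitones makes it E4.
A minor seventh down from C5 gives D4.
E4 down a minor seventh is F#3.
G4 down a minor seventh is A3.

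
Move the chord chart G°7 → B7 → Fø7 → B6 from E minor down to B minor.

E minor down to B minor is a perfect fourth; each chord root moves by that interval while the quality stays the same.
G°7: root G down a perfect fourth → D, giving D°7.
B7: root B down a perfect fourth → F#, giving F#7.
Fø7: root F down a perfect fourth → C, giving Cø7.
B6: root B down a perfect fourth → F#, giving F#6.

D°7 F#7 Cø7 F#6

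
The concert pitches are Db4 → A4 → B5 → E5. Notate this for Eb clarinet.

Written C4 sounds as Eb4 on the Eb clarinet, so concert pitches are written a minor third down.
Db4 -> Bb3
A4 -> F#4
B5 -> G#5
E5 -> C#5

Bb3 F#4 G#5 C#5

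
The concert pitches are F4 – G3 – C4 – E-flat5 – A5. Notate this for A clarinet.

Ab4 Bb3 Eb4 Gb5 C6

The A clarinet sounds a minor third below written, so the written part must be a minor third above concert — transpose each note up.
F4 to Ab4
G3 to Bb3
C4 to Eb4
Eb5 to Gb5
A5 to C6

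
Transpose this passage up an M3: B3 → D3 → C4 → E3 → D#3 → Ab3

B3 -> D#4
D3 -> F#3
C4 -> E4
E3 -> G#3
D#3 -> F##3
Ab3 -> C4

D#4 F#3 E4 G#3 F##3 C4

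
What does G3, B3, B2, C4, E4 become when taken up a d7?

G3 becomes Fb4
B3 becomes Ab4
B2 becomes Ab3
C4 becomes Bbb4
E4 becomes Db5

Fb4 Ab4 Ab3 Bbb4 Db5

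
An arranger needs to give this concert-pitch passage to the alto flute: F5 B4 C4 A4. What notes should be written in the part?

Bb5 E5 F4 D5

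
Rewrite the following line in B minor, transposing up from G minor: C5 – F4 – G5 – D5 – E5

E5 A4 B5 F#5 G#5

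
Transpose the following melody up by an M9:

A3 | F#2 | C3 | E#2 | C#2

A3 becomes B4
F#2 becomes G#3
C3 becomes D4
E#2 becomes F##3
C#2 becomes D#3

B4 G#3 D4 F##3 D#3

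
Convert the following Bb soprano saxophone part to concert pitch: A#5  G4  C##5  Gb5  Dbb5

Written C4 on the Bb soprano saxophone sounds as Bb3, a major second lower; apply that shift to every note.
A#5 -> G#5
G4 -> F4
C##5 -> B#4
Gb5 -> Fb5
Dbb5 -> Cbb5

G#5 F4 B#4 Fb5 Cbb5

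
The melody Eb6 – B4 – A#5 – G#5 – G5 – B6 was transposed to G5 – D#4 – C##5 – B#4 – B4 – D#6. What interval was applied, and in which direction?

down a minor sixth

From Eb6 to G5 is 6 letter names — a sixth of some quality.
G5 to Eb6 is 8 semitones, which makes it a minor sixth; the second version is lower, so the direction is down.
Checking another pair — B6 → D#6 — gives the same interval.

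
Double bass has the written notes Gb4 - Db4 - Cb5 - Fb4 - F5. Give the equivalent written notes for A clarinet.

Bbb3 Fb3 Ebb4 Abb3 Ab4

First find concert pitch: the double bass sounds a perfect octave below written, so Gb4 Db4 Cb5 Fb4 F5 sounds Gb3 Db3 Cb4 Fb3 F4.
Then write for A clarinet: it sounds a minor third below written, so the part must be a minor third above concert.
Gb3 → Bbb3
Db3 → Fb3
Cb4 → Ebb4
Fb3 → Abb3
F4 → Ab4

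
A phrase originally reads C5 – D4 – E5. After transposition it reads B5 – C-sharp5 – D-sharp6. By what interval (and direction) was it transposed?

up a major seventh

Take the first pair: C5 → B5. C to B spans 7 letter names, so the interval is some kind of seventh.
C5 to B5 is 11 semitones, which makes it a major seventh; the second version is higher, so the direction is up.
Checking another pair — E5 → D#6 — gives the same interval.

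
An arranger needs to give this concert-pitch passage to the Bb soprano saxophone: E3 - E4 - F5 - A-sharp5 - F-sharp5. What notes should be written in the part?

The Bb soprano saxophone sounds a major second below written, so the written part must be a major second above concert — transpose each note up.
E3 gives F#3
E4 gives F#4
F5 gives G5
A#5 gives B#5
F#5 gives G#5

F#3 F#4 G5 B#5 G#5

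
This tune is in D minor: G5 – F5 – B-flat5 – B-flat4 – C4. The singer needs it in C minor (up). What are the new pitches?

F6 Eb6 Ab6 Ab5 Bb4

D minor to C minor up is a minor seventh, so every note moves up by that interval.
G5 to F6
F5 to Eb6
Bb5 to Ab6
Bb4 to Ab5
C4 to Bb4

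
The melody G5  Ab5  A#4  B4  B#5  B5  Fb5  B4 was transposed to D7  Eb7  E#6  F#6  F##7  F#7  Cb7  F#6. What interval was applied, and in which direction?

From G5 to D7 is 12 letter names — a twelfth of some quality.
G5 to D7 is 19 semitones, which makes it a perfect twelfth; the second version is higher, so the direction is up.
Checking another pair — B4 → F#6 — gives the same interval.

up a perfect twelfth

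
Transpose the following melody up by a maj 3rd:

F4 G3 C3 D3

F4 gives A4
G3 gives B3
C3 gives E3
D3 gives F#3

A4 B3 E3 F#3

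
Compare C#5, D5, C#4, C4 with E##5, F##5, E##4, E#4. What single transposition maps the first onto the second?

up an augmented third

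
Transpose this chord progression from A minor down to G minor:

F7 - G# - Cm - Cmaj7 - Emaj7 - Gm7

Eb7 F# Bbm Bbmaj7 Dmaj7 Fm7

A minor down to G minor is a major second; each chord root moves by that interval while the quality stays the same.
F7: root F down a major second → Eb, giving Eb7.
G#: root G# down a major second → F#, giving F#.
Cm: root C down a major second → Bb, giving Bbm.
Cmaj7: root C down a major second → Bb, giving Bbmaj7.
Emaj7: root E down a major second → D, giving Dmaj7.
Gm7: root G down a major second → F, giving Fm7.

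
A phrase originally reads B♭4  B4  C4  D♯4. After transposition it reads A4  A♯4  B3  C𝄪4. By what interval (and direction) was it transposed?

Take the first pair: Bb4 → A4. B to A spans 2 letter names, so the interval is some kind of second.
A4 to Bb4 is 1 semitone, which makes it a minor second; the second version is lower, so the direction is down.
Checking another pair — D#4 → C##4 — gives the same interval.

down a minor second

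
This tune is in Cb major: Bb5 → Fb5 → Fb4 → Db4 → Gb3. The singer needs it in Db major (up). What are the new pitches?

Cb major to Db major up is a major second, so every note moves up by that interval.
Bb5 gives C6
Fb5 gives Gb5
Fb4 gives Gb4
Db4 gives Eb4
Gb3 gives Ab3

C6 Gb5 Gb4 Eb4 Ab3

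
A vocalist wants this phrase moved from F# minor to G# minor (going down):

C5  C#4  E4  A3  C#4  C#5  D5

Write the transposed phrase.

From F# down to G# is a minor seventh; apply that to each pitch.
C5 → D4
C#4 → D#3
E4 → F#3
A3 → B2
C#4 → D#3
C#5 → D#4
D5 → E4

D4 D#3 F#3 B2 D#3 D#4 E4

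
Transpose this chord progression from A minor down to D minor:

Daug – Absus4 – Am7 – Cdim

Gaug Dbsus4 Dm7 Fdim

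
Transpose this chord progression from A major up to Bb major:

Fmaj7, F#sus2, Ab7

A major up to Bb major is a minor second; each chord root moves by that interval while the quality stays the same.
Fmaj7: root F up a minor second → Gb, giving Gbmaj7.
F#sus2: root F# up a minor second → G, giving Gsus2.
Ab7: root Ab up a minor second → Bbb, giving Bbb7.

Gbmaj7 Gsus2 Bbb7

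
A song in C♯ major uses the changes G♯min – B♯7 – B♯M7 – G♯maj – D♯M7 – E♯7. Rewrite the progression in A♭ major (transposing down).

C♯ major down to A♭ major is an augmented third; each chord root moves by that interval while the quality stays the same.
G♯min: root G♯ down an augmented third → Eb, giving Ebmin.
B♯7: root B♯ down an augmented third → G, giving G7.
B♯M7: root B♯ down an augmented third → G, giving GM7.
G♯maj: root G♯ down an augmented third → Eb, giving Ebmaj.
D♯M7: root D♯ down an augmented third → Bb, giving BbM7.
E♯7: root E♯ down an augmented third → C, giving C7.

Ebmin G7 GM7 Ebmaj BbM7 C7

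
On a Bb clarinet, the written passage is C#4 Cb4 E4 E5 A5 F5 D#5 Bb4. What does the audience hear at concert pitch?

B3 Bbb3 D4 D5 G5 Eb5 C#5 Ab4

The Bb clarinet sounds a major second below written, so transpose each written note down a major second.
C#4 -> B3
Cb4 -> Bbb3
E4 -> D4
E5 -> D5
A5 -> G5
F5 -> Eb5
D#5 -> C#5
Bb4 -> Ab4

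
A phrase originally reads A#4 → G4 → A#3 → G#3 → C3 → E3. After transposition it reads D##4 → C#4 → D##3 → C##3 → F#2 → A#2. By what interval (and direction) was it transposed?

Take the first pair: A#4 → D##4. A to D spans 5 letter names, so the interval is some kind of fifth.
D##4 to A#4 is 6 semitones, which makes it a diminished fifth; the second version is lower, so the direction is down.
Checking another pair — E3 → A#2 — gives the same interval.

down a diminished fifth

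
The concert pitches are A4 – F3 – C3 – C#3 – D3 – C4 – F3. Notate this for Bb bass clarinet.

The Bb bass clarinet sounds a major ninth below written, so the written part must be a major ninth above concert — transpose each note up.
A4 → B5
F3 → G4
C3 → D4
C#3 → D#4
D3 → E4
C4 → D5
F3 → G4

B5 G4 D4 D#4 E4 D5 G4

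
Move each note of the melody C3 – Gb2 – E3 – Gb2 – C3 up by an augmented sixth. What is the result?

C3 → A#3
Gb2 → E3
E3 → C##4
Gb2 → E3
C3 → A#3

A#3 E3 C##4 E3 A#3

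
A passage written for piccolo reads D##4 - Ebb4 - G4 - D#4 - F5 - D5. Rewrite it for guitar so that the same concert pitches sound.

D##6 Ebb6 G6 D#6 F7 D7

First find concert pitch: the piccolo sounds a perfect octave above written, so D##4 Ebb4 G4 D#4 F5 D5 sounds D##5 Ebb5 G5 D#5 F6 D6.
Then write for guitar: it sounds a perfect octave below written, so the part must be a perfect octave above concert.
D##5 → D##6
Ebb5 → Ebb6
G5 → G6
D#5 → D#6
F6 → F7
D6 → D7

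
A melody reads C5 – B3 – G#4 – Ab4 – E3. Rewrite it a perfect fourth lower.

C5 gives G4
B3 gives F#3
G#4 gives D#4
Ab4 gives Eb4
E3 gives B2

G4 F#3 D#4 Eb4 B2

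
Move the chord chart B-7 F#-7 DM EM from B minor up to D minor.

D-7 A-7 FM GM

B minor up to D minor is a minor third; each chord root moves by that interval while the quality stays the same.
B-7: root B up a minor third → D, giving D-7.
F#-7: root F# up a minor third → A, giving A-7.
DM: root D up a minor third → F, giving FM.
EM: root E up a minor third → G, giving GM.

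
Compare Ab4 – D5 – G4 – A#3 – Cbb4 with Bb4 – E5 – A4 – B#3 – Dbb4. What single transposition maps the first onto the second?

Take the first pair: Ab4 → Bb4. A to B spans 2 letter names, so the interval is some kind of second.
Ab4 to Bb4 is 2 semitones, which makes it a major second; the second version is higher, so the direction is up.
Checking another pair — Cbb4 → Dbb4 — gives the same interval.

up a major second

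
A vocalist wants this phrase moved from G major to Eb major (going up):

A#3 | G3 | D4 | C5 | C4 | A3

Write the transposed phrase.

F#4 Eb4 Bb4 Ab5 Ab4 F4

G major to Eb major up is a minor sixth, so every note moves up by that interval.
A#3 to F#4
G3 to Eb4
D4 to Bb4
C5 to Ab5
C4 to Ab4
A3 to F4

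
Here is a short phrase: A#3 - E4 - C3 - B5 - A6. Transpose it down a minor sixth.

C##3 G#3 E2 D#5 C#6

A#3 down a minor sixth is C##3.
E4: a sixth down reaches G, and 8 semitones makes it G#3.
C3: a sixth down reaches E, and 8 semitones makes it E2.
A minor sixth down from B5 gives D#5.
A minor sixth down from A6 gives C#6.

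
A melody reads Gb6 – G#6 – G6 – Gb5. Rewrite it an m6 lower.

Bb5 B#5 B5 Bb4

Gb6 to Bb5
G#6 to B#5
G6 to B5
Gb5 to Bb4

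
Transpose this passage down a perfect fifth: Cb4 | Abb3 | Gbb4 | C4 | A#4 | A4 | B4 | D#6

Fb3 Dbb3 Cbb4 F3 D#4 D4 E4 G#5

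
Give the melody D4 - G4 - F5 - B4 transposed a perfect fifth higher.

A4 D5 C6 F#5

D4 up a perfect fifth is A4.
G4: a fifth up reaches D, and 7 semitones makes it D5.
A perfect fifth up from F5 gives C6.
B4 up a perfect fifth is F#5.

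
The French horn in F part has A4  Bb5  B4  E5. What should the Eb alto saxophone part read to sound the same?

First find concert pitch: the French horn in F sounds a perfect fifth below written, so A4 Bb5 B4 E5 sounds D4 Eb5 E4 A4.
Then write for Eb alto saxophone: it sounds a major sixth below written, so the part must be a major sixth above concert.
D4 → B4
Eb5 → C6
E4 → C#5
A4 → F#5

B4 C6 C#5 F#5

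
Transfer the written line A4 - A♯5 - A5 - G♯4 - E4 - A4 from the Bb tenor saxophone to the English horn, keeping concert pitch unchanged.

D4 D#5 D5 C#4 A3 D4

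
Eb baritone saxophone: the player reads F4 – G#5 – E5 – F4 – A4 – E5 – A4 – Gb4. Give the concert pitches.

Written C4 on the Eb baritone saxophone sounds as Eb2, a major thirteenth lower; apply that shift to every note.
F4 gives Ab2
G#5 gives B3
E5 gives G3
F4 gives Ab2
A4 gives C3
E5 gives G3
A4 gives C3
Gb4 gives Bbb2

Ab2 B3 G3 Ab2 C3 G3 C3 Bbb2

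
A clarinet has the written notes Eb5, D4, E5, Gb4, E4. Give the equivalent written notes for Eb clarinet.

A4 G#3 A#4 C4 A#3

First find concert pitch: the A clarinet sounds a minor third below written, so Eb5 D4 E5 Gb4 E4 sounds C5 B3 C#5 Eb4 C#4.
Then write for Eb clarinet: it sounds a minor third above written, so the part must be a minor third below concert.
C5 → A4
B3 → G#3
C#5 → A#4
Eb4 → C4
C#4 → A#3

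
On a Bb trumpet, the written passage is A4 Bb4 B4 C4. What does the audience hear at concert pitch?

G4 Ab4 A4 Bb3

Written C4 on the Bb trumpet sounds as Bb3, a major second lower; apply that shift to every note.
A4 -> G4
Bb4 -> Ab4
B4 -> A4
C4 -> Bb3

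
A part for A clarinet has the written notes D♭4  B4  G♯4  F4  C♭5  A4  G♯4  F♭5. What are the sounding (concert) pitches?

The A clarinet sounds a minor third below written, so transpose each written note down a minor third.
Db4 → Bb3
B4 → G#4
G#4 → E#4
F4 → D4
Cb5 → Ab4
A4 → F#4
G#4 → E#4
Fb5 → Db5

Bb3 G#4 E#4 D4 Ab4 F#4 E#4 Db5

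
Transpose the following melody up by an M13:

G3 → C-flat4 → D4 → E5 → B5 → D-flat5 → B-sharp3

E5 Ab5 B5 C#7 G#7 Bb6 G##5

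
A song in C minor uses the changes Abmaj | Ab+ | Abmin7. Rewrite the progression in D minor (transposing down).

Bbmaj Bb+ Bbmin7

C minor down to D minor is a minor seventh; each chord root moves by that interval while the quality stays the same.
Abmaj: root Ab down a minor seventh → Bb, giving Bbmaj.
Ab+: root Ab down a minor seventh → Bb, giving Bb+.
Abmin7: root Ab down a minor seventh → Bb, giving Bbmin7.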